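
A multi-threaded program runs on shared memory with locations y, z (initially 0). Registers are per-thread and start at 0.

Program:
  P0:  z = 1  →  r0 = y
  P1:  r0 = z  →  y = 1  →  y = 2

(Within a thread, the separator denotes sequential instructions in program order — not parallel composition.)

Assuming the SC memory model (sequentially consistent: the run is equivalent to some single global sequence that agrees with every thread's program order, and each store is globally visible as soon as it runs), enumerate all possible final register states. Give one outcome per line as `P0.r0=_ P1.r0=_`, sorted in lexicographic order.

outcome vector order: (P0.r0,P1.r0)
|SC outcomes| = 6

P0.r0=0 P1.r0=0
P0.r0=0 P1.r0=1
P0.r0=1 P1.r0=0
P0.r0=1 P1.r0=1
P0.r0=2 P1.r0=0
P0.r0=2 P1.r0=1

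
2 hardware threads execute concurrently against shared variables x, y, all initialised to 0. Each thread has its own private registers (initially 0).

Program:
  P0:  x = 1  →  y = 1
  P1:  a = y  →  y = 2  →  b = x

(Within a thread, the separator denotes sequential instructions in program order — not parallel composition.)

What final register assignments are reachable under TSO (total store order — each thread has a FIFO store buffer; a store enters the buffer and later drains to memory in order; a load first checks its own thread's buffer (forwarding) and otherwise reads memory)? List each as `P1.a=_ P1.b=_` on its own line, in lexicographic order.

outcome vector order: (P1.a,P1.b)
|TSO outcomes| = 3

P1.a=0 P1.b=0
P1.a=0 P1.b=1
P1.a=1 P1.b=1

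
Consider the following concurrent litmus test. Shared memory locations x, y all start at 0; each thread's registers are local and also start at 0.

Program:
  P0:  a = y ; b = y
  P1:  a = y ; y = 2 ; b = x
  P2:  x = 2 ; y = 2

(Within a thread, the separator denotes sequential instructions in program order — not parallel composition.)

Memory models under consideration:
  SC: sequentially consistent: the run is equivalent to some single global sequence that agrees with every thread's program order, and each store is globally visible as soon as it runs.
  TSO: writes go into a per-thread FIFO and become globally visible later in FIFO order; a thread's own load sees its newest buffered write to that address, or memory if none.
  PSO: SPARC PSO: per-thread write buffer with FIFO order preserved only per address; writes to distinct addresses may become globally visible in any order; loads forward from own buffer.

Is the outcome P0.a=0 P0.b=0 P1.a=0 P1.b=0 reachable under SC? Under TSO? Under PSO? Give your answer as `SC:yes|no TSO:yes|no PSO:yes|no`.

outcome vector order: (P0.a,P0.b,P1.a,P1.b)
[SC] allowed = {0000; 0002; 0022; 0200; 0202; 0222; 2200; 2202; 2222}
[TSO] allowed = {0000; 0002; 0022; 0200; 0202; 0222; 2200; 2202; 2222}
[PSO] allowed = {0000; 0002; 0020; 0022; 0200; 0202; 0220; 0222; 2200; 2202; 2220; 2222}
target 0000 ∈ {SC,TSO,PSO}

SC:yes TSO:yes PSO:yes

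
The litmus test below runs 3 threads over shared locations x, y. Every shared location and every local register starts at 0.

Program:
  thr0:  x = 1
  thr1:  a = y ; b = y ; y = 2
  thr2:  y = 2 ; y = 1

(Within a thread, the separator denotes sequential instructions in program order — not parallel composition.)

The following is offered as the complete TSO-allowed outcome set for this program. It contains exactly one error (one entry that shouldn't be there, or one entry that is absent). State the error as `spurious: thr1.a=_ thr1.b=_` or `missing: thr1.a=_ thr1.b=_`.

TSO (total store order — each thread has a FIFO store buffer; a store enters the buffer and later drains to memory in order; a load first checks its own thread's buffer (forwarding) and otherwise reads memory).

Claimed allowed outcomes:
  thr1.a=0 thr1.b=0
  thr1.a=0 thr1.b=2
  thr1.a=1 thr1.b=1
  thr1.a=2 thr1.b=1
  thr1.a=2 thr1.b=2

outcome vector order: (thr1.a,thr1.b)
under TSO → (0,0) (0,1) (0,2) (1,1) (2,1) (2,2)
TSO∖claimed = {(0,1)}

missing: thr1.a=0 thr1.b=1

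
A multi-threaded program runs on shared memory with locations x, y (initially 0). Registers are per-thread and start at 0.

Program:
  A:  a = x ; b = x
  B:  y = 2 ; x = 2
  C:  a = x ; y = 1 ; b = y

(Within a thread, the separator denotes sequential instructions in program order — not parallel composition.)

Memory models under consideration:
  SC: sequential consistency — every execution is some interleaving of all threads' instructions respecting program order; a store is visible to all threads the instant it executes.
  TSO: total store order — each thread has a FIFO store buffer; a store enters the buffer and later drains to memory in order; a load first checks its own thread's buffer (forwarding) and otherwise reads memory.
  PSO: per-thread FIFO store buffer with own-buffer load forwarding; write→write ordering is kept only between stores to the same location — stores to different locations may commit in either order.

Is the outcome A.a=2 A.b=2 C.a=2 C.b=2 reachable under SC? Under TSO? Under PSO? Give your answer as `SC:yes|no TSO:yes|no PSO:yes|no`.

SC:no TSO:no PSO:yes

outcome vector order: (A.a,A.b,C.a,C.b)
under SC → (0,0,0,1); (0,0,0,2); (0,0,2,1); (0,2,0,1); (0,2,0,2); (0,2,2,1); (2,2,0,1); (2,2,0,2); (2,2,2,1)
under TSO → (0,0,0,1); (0,0,0,2); (0,0,2,1); (0,2,0,1); (0,2,0,2); (0,2,2,1); (2,2,0,1); (2,2,0,2); (2,2,2,1)
under PSO → (0,0,0,1); (0,0,0,2); (0,0,2,1); (0,0,2,2); (0,2,0,1); (0,2,0,2); (0,2,2,1); (0,2,2,2); (2,2,0,1); (2,2,0,2); (2,2,2,1); (2,2,2,2)
target (2,2,2,2) ∈ {PSO}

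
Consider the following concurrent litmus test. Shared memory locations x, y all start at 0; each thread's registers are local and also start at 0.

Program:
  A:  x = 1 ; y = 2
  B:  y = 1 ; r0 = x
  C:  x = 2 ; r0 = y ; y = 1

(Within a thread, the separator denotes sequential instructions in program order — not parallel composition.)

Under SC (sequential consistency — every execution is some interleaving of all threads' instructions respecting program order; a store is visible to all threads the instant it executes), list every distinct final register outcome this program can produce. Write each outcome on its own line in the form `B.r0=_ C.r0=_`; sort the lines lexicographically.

B.r0=0 C.r0=1
B.r0=0 C.r0=2
B.r0=1 C.r0=0
B.r0=1 C.r0=1
B.r0=1 C.r0=2
B.r0=2 C.r0=0
B.r0=2 C.r0=1
B.r0=2 C.r0=2

outcome vector order: (B.r0,C.r0)
|SC outcomes| = 8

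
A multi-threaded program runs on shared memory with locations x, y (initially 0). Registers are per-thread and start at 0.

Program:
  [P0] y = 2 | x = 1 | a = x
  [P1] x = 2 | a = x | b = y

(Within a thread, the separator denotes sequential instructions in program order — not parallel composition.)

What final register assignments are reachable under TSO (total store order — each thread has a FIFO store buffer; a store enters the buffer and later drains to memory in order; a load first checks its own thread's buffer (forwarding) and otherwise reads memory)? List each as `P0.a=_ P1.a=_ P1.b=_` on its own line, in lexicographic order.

P0.a=1 P1.a=1 P1.b=2
P0.a=1 P1.a=2 P1.b=0
P0.a=1 P1.a=2 P1.b=2
P0.a=2 P1.a=2 P1.b=0
P0.a=2 P1.a=2 P1.b=2

outcome vector order: (P0.a,P1.a,P1.b)
|TSO outcomes| = 5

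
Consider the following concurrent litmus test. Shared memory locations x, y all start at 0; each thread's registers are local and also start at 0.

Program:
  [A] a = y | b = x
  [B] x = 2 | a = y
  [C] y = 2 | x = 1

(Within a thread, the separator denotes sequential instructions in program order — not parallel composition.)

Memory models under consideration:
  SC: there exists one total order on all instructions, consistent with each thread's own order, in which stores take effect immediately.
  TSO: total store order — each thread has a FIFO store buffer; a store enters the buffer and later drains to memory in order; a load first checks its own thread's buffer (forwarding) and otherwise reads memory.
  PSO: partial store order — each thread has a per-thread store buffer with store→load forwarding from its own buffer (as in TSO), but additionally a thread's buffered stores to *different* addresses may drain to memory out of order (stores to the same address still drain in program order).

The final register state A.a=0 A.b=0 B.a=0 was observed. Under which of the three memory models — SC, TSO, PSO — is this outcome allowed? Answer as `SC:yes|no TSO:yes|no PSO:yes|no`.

SC:yes TSO:yes PSO:yes

outcome vector order: (A.a,A.b,B.a)
under SC → (0,0,0), (0,0,2), (0,1,0), (0,1,2), (0,2,0), (0,2,2), (2,0,2), (2,1,0), (2,1,2), (2,2,0), (2,2,2)
under TSO → (0,0,0), (0,0,2), (0,1,0), (0,1,2), (0,2,0), (0,2,2), (2,0,0), (2,0,2), (2,1,0), (2,1,2), (2,2,0), (2,2,2)
under PSO → (0,0,0), (0,0,2), (0,1,0), (0,1,2), (0,2,0), (0,2,2), (2,0,0), (2,0,2), (2,1,0), (2,1,2), (2,2,0), (2,2,2)
target (0,0,0) ∈ {SC,TSO,PSO}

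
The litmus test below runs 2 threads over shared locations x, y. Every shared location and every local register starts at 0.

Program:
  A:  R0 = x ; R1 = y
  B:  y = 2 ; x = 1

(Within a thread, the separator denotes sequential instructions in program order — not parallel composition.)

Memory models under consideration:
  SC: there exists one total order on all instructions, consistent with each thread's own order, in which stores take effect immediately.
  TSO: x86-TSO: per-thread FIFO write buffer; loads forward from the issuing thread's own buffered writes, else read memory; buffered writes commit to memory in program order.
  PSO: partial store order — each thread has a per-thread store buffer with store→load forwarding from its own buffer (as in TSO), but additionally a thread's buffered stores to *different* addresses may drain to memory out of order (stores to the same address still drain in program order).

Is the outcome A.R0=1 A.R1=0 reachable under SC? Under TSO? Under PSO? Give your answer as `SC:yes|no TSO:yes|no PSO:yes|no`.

SC:no TSO:no PSO:yes

outcome vector order: (A.R0,A.R1)
SC (3): 00; 02; 12
TSO (3): 00; 02; 12
PSO (4): 00; 02; 10; 12
target 10 ∈ {PSO}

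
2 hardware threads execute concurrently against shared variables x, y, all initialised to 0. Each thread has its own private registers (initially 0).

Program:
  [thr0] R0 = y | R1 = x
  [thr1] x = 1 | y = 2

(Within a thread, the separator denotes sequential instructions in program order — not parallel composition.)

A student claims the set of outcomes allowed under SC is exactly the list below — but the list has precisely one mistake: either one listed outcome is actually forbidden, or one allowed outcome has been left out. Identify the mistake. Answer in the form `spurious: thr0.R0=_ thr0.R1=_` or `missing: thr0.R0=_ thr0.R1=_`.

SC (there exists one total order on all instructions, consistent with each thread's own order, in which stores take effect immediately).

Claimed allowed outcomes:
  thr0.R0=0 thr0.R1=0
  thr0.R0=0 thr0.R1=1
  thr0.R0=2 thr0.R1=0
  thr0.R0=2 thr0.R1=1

outcome vector order: (thr0.R0,thr0.R1)
SC: 3 outcomes — {0/0 0/1 2/1}
claimed∖SC = {2/0}

spurious: thr0.R0=2 thr0.R1=0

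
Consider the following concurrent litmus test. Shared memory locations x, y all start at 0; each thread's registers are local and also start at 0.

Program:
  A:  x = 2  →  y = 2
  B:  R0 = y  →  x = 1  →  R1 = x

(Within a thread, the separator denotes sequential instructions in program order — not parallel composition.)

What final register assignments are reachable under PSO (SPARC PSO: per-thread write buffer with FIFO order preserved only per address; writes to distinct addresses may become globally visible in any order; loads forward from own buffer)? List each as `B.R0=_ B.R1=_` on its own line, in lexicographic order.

outcome vector order: (B.R0,B.R1)
|PSO outcomes| = 4

B.R0=0 B.R1=1
B.R0=0 B.R1=2
B.R0=2 B.R1=1
B.R0=2 B.R1=2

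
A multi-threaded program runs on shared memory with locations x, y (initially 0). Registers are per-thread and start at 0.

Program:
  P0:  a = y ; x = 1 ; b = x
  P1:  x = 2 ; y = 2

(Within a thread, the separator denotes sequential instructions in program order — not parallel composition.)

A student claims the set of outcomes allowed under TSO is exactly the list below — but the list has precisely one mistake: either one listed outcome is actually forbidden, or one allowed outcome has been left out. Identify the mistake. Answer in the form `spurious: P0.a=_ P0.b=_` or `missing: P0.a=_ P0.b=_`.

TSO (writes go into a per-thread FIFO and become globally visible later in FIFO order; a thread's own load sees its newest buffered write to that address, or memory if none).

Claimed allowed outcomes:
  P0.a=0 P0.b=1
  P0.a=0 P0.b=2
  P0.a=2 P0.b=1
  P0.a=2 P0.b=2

spurious: P0.a=2 P0.b=2

outcome vector order: (P0.a,P0.b)
TSO: 3 outcomes — {(0,1), (0,2), (2,1)}
claimed∖TSO = {(2,2)}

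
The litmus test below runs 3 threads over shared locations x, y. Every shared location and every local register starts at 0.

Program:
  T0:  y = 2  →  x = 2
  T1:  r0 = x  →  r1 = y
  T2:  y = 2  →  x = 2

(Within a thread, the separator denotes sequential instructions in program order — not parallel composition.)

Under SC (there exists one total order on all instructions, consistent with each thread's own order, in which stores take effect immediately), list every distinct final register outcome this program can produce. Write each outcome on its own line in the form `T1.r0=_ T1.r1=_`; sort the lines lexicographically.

T1.r0=0 T1.r1=0
T1.r0=0 T1.r1=2
T1.r0=2 T1.r1=2

outcome vector order: (T1.r0,T1.r1)
|SC outcomes| = 3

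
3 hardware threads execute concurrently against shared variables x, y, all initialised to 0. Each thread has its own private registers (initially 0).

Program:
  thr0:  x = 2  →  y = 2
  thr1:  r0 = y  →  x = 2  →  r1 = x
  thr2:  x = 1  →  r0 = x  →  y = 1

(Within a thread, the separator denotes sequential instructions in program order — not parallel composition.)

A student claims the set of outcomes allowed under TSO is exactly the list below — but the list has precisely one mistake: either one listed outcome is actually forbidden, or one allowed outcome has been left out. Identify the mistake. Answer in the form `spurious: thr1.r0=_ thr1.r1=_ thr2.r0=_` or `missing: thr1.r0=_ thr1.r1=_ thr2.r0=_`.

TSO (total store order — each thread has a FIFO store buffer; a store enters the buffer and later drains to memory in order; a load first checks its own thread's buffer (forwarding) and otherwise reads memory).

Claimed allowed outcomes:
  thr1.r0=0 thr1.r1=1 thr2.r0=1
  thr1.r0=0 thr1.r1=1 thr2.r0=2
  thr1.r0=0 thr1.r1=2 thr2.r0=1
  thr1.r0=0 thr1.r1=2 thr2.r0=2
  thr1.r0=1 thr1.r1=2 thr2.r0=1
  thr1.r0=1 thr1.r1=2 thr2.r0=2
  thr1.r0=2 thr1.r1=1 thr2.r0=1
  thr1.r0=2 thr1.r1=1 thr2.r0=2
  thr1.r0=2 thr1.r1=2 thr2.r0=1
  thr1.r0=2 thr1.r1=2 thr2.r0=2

outcome vector order: (thr1.r0,thr1.r1,thr2.r0)
TSO (9): <0 1 1>, <0 1 2>, <0 2 1>, <0 2 2>, <1 2 1>, <1 2 2>, <2 1 1>, <2 2 1>, <2 2 2>
claimed∖TSO = {<2 1 2>}

spurious: thr1.r0=2 thr1.r1=1 thr2.r0=2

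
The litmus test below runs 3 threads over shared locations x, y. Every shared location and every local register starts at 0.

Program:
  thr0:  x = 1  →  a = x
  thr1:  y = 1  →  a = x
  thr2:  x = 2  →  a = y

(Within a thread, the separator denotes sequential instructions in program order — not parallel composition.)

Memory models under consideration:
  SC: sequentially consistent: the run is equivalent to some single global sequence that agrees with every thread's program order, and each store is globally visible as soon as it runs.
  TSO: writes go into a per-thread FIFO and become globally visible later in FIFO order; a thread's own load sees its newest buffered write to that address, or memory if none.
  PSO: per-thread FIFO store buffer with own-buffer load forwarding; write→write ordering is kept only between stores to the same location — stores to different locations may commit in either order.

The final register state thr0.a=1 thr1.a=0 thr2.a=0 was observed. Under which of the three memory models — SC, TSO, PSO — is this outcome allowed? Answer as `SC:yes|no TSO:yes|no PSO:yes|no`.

SC:no TSO:yes PSO:yes

outcome vector order: (thr0.a,thr1.a,thr2.a)
SC (9): 101; 110; 111; 120; 121; 201; 211; 220; 221
TSO (12): 100; 101; 110; 111; 120; 121; 200; 201; 210; 211; 220; 221
PSO (12): 100; 101; 110; 111; 120; 121; 200; 201; 210; 211; 220; 221
target 100 ∈ {TSO,PSO}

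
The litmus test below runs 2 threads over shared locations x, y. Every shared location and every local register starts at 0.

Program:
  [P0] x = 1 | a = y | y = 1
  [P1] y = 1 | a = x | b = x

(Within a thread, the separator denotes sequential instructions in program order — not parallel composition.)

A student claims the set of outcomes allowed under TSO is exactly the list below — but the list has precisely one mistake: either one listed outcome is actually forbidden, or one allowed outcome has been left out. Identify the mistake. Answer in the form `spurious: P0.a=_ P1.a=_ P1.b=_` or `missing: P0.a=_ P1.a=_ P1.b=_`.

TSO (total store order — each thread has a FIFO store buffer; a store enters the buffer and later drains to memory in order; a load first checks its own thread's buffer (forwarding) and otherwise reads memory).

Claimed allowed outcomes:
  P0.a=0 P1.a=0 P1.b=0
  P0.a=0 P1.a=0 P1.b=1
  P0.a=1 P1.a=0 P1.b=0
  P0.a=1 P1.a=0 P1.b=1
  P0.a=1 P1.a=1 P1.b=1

outcome vector order: (P0.a,P1.a,P1.b)
TSO (6): <0 0 0>, <0 0 1>, <0 1 1>, <1 0 0>, <1 0 1>, <1 1 1>
TSO∖claimed = {<0 1 1>}

missing: P0.a=0 P1.a=1 P1.b=1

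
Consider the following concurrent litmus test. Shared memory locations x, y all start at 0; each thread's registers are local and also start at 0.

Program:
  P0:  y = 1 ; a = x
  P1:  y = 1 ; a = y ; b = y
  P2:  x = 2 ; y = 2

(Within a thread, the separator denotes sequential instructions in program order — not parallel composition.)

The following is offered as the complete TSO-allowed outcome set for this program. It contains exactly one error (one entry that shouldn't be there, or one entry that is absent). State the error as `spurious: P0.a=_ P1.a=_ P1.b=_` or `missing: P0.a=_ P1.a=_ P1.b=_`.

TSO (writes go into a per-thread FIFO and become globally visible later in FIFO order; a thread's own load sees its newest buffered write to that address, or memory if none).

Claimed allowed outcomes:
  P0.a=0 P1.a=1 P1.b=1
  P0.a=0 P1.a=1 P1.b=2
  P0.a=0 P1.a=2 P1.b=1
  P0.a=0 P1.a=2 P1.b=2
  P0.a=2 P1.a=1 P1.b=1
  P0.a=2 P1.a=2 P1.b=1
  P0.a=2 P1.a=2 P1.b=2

missing: P0.a=2 P1.a=1 P1.b=2

outcome vector order: (P0.a,P1.a,P1.b)
TSO (8): 0/1/1, 0/1/2, 0/2/1, 0/2/2, 2/1/1, 2/1/2, 2/2/1, 2/2/2
TSO∖claimed = {2/1/2}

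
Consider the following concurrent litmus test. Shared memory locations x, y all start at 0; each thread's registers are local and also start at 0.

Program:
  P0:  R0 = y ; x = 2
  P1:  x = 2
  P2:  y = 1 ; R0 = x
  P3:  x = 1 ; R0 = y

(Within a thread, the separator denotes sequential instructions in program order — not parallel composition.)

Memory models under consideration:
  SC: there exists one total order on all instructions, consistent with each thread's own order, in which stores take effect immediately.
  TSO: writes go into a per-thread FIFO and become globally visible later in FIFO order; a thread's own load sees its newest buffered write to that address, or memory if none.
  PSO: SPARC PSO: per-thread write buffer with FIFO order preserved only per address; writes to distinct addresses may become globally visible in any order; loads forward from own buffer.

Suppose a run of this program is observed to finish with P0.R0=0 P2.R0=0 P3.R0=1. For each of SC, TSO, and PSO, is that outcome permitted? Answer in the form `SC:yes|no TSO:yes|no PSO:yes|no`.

outcome vector order: (P0.R0,P2.R0,P3.R0)
under SC → (0,0,1) (0,1,0) (0,1,1) (0,2,0) (0,2,1) (1,0,1) (1,1,0) (1,1,1) (1,2,0) (1,2,1)
under TSO → (0,0,0) (0,0,1) (0,1,0) (0,1,1) (0,2,0) (0,2,1) (1,0,0) (1,0,1) (1,1,0) (1,1,1) (1,2,0) (1,2,1)
under PSO → (0,0,0) (0,0,1) (0,1,0) (0,1,1) (0,2,0) (0,2,1) (1,0,0) (1,0,1) (1,1,0) (1,1,1) (1,2,0) (1,2,1)
target (0,0,1) ∈ {SC,TSO,PSO}

SC:yes TSO:yes PSO:yes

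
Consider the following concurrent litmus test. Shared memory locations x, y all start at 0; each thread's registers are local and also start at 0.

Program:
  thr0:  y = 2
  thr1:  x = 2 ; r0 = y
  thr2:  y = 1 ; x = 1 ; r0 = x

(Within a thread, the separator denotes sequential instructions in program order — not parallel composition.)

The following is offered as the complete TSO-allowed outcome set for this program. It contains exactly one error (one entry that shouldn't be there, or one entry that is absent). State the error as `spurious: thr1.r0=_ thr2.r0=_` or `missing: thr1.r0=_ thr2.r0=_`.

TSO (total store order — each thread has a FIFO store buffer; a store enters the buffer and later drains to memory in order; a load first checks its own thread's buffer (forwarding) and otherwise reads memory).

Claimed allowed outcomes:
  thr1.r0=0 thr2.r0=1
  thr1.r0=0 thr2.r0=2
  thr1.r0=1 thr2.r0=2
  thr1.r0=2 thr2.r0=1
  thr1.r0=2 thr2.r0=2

missing: thr1.r0=1 thr2.r0=1

outcome vector order: (thr1.r0,thr2.r0)
under TSO → 01 02 11 12 21 22
TSO∖claimed = {11}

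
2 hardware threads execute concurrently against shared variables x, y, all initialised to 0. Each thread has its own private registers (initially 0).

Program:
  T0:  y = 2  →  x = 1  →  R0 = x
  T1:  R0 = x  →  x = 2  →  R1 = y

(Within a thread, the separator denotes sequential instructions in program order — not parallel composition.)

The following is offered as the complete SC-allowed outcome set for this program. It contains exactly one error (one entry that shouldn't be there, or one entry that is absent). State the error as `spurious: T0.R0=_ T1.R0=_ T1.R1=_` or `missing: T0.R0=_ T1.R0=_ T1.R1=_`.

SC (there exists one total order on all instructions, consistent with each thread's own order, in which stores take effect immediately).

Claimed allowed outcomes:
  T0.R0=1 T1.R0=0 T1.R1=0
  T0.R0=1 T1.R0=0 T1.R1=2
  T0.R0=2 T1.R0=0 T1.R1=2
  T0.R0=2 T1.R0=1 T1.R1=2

outcome vector order: (T0.R0,T1.R0,T1.R1)
SC (5): 1/0/0; 1/0/2; 1/1/2; 2/0/2; 2/1/2
SC∖claimed = {1/1/2}

missing: T0.R0=1 T1.R0=1 T1.R1=2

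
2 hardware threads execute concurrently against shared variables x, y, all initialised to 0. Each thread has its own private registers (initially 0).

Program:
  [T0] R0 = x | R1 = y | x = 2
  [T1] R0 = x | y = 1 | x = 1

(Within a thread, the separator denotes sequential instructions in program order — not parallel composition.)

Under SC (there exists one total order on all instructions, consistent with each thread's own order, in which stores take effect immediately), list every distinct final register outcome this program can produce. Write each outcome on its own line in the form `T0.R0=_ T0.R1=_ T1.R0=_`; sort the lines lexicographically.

T0.R0=0 T0.R1=0 T1.R0=0
T0.R0=0 T0.R1=0 T1.R0=2
T0.R0=0 T0.R1=1 T1.R0=0
T0.R0=1 T0.R1=1 T1.R0=0

outcome vector order: (T0.R0,T0.R1,T1.R0)
|SC outcomes| = 4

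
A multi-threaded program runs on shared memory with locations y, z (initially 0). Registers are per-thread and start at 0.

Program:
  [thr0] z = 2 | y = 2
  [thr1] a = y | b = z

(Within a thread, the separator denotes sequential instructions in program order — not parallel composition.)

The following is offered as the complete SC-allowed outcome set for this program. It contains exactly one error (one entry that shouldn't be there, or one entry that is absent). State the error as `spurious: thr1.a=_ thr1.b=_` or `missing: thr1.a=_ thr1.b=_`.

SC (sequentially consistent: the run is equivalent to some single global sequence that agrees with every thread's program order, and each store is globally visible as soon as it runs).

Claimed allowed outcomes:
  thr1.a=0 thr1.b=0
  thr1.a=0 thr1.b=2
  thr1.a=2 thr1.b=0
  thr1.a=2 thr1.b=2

spurious: thr1.a=2 thr1.b=0

outcome vector order: (thr1.a,thr1.b)
under SC → <0 0>; <0 2>; <2 2>
claimed∖SC = {<2 0>}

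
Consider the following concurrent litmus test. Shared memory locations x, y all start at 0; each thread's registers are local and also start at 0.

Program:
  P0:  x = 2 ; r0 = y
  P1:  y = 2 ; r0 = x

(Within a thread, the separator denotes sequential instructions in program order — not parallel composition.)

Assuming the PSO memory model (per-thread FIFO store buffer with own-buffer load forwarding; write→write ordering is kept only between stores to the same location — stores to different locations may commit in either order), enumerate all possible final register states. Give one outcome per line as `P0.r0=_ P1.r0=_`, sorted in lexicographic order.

outcome vector order: (P0.r0,P1.r0)
|PSO outcomes| = 4

P0.r0=0 P1.r0=0
P0.r0=0 P1.r0=2
P0.r0=2 P1.r0=0
P0.r0=2 P1.r0=2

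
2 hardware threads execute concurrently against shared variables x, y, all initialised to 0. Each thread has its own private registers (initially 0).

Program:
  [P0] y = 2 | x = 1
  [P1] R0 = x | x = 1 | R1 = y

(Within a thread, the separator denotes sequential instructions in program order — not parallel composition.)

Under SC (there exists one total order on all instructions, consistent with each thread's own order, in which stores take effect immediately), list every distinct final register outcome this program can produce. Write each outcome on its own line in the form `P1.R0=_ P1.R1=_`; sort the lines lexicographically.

outcome vector order: (P1.R0,P1.R1)
|SC outcomes| = 3

P1.R0=0 P1.R1=0
P1.R0=0 P1.R1=2
P1.R0=1 P1.R1=2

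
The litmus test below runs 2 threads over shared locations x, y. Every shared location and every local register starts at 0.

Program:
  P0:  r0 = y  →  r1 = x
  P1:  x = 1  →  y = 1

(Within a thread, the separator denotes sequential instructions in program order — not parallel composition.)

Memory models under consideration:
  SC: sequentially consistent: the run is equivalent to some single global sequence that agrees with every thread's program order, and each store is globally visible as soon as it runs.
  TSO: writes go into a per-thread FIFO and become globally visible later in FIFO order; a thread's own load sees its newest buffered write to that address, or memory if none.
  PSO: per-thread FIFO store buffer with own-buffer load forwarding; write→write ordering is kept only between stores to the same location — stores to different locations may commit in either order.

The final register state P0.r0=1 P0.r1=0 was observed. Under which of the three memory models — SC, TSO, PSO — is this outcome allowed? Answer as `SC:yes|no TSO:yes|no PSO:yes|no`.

outcome vector order: (P0.r0,P0.r1)
SC: 3 outcomes — {<0 0>, <0 1>, <1 1>}
TSO: 3 outcomes — {<0 0>, <0 1>, <1 1>}
PSO: 4 outcomes — {<0 0>, <0 1>, <1 0>, <1 1>}
target <1 0> ∈ {PSO}

SC:no TSO:no PSO:yes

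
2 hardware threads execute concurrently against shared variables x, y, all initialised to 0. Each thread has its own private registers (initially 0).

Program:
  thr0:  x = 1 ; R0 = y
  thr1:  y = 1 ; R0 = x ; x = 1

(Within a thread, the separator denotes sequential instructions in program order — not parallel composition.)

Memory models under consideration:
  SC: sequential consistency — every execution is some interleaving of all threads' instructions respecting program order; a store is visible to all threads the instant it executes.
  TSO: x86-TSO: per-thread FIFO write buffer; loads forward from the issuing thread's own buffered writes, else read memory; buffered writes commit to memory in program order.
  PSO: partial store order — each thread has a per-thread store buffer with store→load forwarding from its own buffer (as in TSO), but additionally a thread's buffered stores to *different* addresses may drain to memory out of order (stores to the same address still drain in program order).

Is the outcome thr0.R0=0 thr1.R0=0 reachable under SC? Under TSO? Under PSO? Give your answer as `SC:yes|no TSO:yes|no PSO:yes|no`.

outcome vector order: (thr0.R0,thr1.R0)
SC (3): (0,1) (1,0) (1,1)
TSO (4): (0,0) (0,1) (1,0) (1,1)
PSO (4): (0,0) (0,1) (1,0) (1,1)
target (0,0) ∈ {TSO,PSO}

SC:no TSO:yes PSO:yes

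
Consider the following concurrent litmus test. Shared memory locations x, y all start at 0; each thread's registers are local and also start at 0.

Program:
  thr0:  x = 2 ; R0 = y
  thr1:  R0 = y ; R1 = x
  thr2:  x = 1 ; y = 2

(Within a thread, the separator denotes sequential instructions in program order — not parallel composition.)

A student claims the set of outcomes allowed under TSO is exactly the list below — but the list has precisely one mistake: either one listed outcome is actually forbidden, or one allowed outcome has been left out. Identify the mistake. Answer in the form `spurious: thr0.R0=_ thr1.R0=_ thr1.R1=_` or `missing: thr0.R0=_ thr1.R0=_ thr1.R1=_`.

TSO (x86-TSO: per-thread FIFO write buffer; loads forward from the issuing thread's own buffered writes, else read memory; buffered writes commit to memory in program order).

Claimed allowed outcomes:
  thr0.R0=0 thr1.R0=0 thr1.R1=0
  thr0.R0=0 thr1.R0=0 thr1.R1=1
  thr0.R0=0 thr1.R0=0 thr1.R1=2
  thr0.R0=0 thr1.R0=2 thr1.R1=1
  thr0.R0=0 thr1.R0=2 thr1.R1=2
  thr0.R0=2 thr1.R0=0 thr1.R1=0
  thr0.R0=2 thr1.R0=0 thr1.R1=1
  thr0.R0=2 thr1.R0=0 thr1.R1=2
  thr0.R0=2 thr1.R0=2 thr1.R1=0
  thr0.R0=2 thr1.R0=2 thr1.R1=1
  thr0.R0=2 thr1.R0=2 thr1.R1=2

spurious: thr0.R0=2 thr1.R0=2 thr1.R1=0

outcome vector order: (thr0.R0,thr1.R0,thr1.R1)
TSO: 10 outcomes — {(0,0,0); (0,0,1); (0,0,2); (0,2,1); (0,2,2); (2,0,0); (2,0,1); (2,0,2); (2,2,1); (2,2,2)}
claimed∖TSO = {(2,2,0)}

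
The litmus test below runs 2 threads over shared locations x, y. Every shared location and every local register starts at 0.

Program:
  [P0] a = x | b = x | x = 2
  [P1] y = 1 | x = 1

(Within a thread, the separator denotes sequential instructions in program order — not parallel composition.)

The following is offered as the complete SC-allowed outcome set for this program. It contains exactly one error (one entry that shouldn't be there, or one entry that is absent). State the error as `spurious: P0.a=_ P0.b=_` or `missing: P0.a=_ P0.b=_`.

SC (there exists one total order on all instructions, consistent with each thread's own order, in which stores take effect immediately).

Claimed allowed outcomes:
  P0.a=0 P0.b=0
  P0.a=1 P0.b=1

outcome vector order: (P0.a,P0.b)
SC: 3 outcomes — {<0 0> <0 1> <1 1>}
SC∖claimed = {<0 1>}

missing: P0.a=0 P0.b=1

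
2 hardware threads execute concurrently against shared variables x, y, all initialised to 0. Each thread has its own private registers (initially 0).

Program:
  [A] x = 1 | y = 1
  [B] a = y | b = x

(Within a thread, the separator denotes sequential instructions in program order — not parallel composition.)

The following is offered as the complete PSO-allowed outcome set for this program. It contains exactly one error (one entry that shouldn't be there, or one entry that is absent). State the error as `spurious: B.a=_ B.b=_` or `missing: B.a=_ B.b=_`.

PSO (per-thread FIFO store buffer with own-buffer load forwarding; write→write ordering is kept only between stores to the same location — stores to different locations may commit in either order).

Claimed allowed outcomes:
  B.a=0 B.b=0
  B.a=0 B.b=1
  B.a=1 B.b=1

missing: B.a=1 B.b=0

outcome vector order: (B.a,B.b)
[PSO] allowed = {00, 01, 10, 11}
PSO∖claimed = {10}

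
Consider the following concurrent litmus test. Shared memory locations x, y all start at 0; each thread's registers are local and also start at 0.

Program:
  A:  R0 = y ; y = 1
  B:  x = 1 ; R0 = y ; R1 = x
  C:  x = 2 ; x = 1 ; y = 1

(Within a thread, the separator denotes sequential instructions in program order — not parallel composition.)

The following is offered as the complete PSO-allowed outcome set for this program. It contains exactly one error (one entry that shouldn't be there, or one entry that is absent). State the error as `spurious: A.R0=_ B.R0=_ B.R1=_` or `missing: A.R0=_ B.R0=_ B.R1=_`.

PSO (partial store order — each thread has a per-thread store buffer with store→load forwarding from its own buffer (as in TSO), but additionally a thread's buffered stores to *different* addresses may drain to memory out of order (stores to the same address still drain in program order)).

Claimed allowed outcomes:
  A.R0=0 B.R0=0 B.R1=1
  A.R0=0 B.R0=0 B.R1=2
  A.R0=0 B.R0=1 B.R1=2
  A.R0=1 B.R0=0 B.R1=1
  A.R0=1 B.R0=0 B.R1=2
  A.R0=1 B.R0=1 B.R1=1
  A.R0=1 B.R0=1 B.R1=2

missing: A.R0=0 B.R0=1 B.R1=1

outcome vector order: (A.R0,B.R0,B.R1)
PSO (8): 001 002 011 012 101 102 111 112
PSO∖claimed = {011}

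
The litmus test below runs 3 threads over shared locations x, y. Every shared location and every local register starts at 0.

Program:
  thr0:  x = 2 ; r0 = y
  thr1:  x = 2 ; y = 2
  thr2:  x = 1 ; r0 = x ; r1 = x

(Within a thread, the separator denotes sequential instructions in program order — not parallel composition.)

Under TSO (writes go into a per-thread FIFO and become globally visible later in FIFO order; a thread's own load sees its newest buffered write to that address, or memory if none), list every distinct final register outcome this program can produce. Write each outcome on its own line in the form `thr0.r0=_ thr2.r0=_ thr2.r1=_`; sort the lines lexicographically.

outcome vector order: (thr0.r0,thr2.r0,thr2.r1)
|TSO outcomes| = 6

thr0.r0=0 thr2.r0=1 thr2.r1=1
thr0.r0=0 thr2.r0=1 thr2.r1=2
thr0.r0=0 thr2.r0=2 thr2.r1=2
thr0.r0=2 thr2.r0=1 thr2.r1=1
thr0.r0=2 thr2.r0=1 thr2.r1=2
thr0.r0=2 thr2.r0=2 thr2.r1=2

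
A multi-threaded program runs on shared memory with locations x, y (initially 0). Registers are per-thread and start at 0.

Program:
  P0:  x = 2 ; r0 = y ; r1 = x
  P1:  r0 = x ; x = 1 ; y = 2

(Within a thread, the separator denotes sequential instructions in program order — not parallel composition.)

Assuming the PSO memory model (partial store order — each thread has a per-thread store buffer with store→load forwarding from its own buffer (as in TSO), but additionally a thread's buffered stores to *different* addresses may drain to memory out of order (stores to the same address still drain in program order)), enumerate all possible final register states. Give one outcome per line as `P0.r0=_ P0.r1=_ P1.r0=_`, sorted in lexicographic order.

outcome vector order: (P0.r0,P0.r1,P1.r0)
|PSO outcomes| = 8

P0.r0=0 P0.r1=1 P1.r0=0
P0.r0=0 P0.r1=1 P1.r0=2
P0.r0=0 P0.r1=2 P1.r0=0
P0.r0=0 P0.r1=2 P1.r0=2
P0.r0=2 P0.r1=1 P1.r0=0
P0.r0=2 P0.r1=1 P1.r0=2
P0.r0=2 P0.r1=2 P1.r0=0
P0.r0=2 P0.r1=2 P1.r0=2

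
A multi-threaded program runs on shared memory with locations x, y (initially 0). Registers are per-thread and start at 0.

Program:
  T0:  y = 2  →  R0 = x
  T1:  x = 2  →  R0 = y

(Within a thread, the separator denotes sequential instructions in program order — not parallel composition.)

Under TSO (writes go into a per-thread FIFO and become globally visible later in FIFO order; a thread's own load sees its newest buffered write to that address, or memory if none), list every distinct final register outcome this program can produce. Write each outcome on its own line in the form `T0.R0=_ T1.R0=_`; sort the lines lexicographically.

outcome vector order: (T0.R0,T1.R0)
|TSO outcomes| = 4

T0.R0=0 T1.R0=0
T0.R0=0 T1.R0=2
T0.R0=2 T1.R0=0
T0.R0=2 T1.R0=2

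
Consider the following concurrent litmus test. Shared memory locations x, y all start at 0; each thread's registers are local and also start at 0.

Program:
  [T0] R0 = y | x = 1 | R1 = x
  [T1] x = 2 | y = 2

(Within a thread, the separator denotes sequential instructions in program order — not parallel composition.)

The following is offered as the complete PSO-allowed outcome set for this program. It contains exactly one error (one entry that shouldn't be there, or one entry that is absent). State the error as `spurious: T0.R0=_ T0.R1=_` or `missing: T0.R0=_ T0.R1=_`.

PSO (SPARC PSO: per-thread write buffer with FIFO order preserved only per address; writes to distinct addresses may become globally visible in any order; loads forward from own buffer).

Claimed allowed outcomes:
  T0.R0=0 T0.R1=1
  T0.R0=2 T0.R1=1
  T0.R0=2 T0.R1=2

missing: T0.R0=0 T0.R1=2

outcome vector order: (T0.R0,T0.R1)
[PSO] allowed = {0/1 0/2 2/1 2/2}
PSO∖claimed = {0/2}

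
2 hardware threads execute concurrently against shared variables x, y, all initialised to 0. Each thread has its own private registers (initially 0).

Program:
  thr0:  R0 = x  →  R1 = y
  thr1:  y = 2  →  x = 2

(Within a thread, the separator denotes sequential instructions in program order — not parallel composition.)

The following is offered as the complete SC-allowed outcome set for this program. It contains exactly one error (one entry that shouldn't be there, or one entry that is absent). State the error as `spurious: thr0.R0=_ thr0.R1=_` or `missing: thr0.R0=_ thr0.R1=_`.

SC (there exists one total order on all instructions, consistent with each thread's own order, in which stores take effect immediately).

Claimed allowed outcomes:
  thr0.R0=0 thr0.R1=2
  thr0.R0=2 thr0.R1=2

missing: thr0.R0=0 thr0.R1=0

outcome vector order: (thr0.R0,thr0.R1)
SC (3): 0/0, 0/2, 2/2
SC∖claimed = {0/0}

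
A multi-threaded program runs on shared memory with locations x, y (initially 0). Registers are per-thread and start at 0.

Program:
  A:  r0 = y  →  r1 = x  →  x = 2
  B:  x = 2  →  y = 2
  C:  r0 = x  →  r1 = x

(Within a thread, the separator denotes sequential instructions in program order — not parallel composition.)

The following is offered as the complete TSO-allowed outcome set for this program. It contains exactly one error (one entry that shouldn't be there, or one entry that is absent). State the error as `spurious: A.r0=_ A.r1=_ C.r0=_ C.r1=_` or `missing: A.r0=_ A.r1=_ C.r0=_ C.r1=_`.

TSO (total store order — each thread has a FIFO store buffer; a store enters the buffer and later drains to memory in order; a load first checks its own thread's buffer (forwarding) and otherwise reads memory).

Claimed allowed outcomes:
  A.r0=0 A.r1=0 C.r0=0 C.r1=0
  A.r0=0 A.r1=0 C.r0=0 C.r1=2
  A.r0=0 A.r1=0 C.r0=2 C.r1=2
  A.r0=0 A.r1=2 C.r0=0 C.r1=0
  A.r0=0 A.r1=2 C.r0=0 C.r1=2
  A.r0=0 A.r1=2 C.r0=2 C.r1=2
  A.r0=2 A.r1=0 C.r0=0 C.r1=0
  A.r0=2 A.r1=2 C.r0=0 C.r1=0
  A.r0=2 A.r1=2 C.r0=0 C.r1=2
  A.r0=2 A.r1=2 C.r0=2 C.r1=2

spurious: A.r0=2 A.r1=0 C.r0=0 C.r1=0

outcome vector order: (A.r0,A.r1,C.r0,C.r1)
TSO (9): (0,0,0,0) (0,0,0,2) (0,0,2,2) (0,2,0,0) (0,2,0,2) (0,2,2,2) (2,2,0,0) (2,2,0,2) (2,2,2,2)
claimed∖TSO = {(2,0,0,0)}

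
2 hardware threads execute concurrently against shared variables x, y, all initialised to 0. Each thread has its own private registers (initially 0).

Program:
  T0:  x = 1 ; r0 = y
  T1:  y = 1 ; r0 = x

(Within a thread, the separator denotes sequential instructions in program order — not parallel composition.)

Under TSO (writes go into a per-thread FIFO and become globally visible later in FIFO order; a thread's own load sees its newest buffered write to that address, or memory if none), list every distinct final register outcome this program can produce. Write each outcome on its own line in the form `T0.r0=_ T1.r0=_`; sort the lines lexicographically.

outcome vector order: (T0.r0,T1.r0)
|TSO outcomes| = 4

T0.r0=0 T1.r0=0
T0.r0=0 T1.r0=1
T0.r0=1 T1.r0=0
T0.r0=1 T1.r0=1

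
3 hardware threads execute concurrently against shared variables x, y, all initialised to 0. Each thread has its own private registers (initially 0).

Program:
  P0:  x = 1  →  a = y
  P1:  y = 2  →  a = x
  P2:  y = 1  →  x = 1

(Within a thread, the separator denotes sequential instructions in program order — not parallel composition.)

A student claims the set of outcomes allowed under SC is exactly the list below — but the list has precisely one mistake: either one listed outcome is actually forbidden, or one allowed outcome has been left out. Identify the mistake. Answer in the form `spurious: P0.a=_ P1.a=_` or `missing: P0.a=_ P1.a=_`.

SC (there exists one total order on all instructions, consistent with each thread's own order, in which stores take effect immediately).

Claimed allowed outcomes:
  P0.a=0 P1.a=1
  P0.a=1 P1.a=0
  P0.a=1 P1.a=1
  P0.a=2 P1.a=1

missing: P0.a=2 P1.a=0

outcome vector order: (P0.a,P1.a)
under SC → (0,1), (1,0), (1,1), (2,0), (2,1)
SC∖claimed = {(2,0)}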